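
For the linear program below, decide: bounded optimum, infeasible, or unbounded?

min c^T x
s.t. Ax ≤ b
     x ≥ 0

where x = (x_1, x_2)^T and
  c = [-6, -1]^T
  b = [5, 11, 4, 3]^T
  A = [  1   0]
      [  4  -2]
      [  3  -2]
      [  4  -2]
Feasible point: (0, 0) satisfies every constraint, so the LP is feasible.
Direction d = (0, 1): for each constraint row a, a·d ≤ 0 —
  (1)(0) + (0)(1) = 0 ≤ 0
  (4)(0) + (-2)(1) = -2 ≤ 0
  (3)(0) + (-2)(1) = -2 ≤ 0
  (4)(0) + (-2)(1) = -2 ≤ 0
and d ≥ 0, so (0, 0) + t·d stays feasible for every t ≥ 0. Along this ray z = -6x_1 - x_2 changes by -1 per unit t, so z → −∞.

Unbounded: there is a feasible ray along which z → −∞.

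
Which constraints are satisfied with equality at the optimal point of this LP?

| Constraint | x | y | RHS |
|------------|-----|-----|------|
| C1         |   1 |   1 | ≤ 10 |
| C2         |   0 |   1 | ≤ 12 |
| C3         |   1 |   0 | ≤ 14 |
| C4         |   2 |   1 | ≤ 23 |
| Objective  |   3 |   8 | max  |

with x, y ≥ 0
Optimal: x = 0, y = 10
Binding: C1, x ≥ 0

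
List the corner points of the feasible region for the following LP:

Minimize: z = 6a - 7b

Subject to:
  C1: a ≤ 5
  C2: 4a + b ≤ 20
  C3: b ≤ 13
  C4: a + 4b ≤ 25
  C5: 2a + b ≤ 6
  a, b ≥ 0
Each vertex is the intersection of two constraint boundaries that also satisfies all remaining constraints:
  a = 0 and b = 0 → (0, 0)
  2a + b = 6 and b = 0 → (3, 0)
  2a + b = 6 and a = 0 → (0, 6)

Vertices: (0, 0), (3, 0), (0, 6)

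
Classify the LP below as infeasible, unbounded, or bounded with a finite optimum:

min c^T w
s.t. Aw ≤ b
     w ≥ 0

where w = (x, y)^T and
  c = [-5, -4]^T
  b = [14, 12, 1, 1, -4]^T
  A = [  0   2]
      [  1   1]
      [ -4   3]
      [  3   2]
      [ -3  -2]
One constraint requires 3x + 2y ≤ 1, while the constraint -3x - 2y ≤ -4 is equivalent to 3x + 2y ≥ 4. Together they would need 4 ≤ 3x + 2y ≤ 1, which is impossible since 4 > 1. No point satisfies all constraints.

Infeasible: no point satisfies all constraints simultaneously.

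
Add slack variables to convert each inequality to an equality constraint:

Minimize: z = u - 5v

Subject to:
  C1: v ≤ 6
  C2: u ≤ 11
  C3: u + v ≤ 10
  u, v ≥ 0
min z = u - 5v

s.t.
  v + s1 = 6
  u + s2 = 11
  u + v + s3 = 10
  u, v, s1, s2, s3 ≥ 0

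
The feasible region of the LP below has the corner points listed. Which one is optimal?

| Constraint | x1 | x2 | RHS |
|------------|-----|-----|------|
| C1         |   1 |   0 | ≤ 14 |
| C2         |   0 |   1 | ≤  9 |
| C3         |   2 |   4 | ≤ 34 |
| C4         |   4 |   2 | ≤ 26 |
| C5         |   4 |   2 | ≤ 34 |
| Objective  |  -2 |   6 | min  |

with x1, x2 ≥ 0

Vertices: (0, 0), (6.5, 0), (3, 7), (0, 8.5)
(6.5, 0) with z = -13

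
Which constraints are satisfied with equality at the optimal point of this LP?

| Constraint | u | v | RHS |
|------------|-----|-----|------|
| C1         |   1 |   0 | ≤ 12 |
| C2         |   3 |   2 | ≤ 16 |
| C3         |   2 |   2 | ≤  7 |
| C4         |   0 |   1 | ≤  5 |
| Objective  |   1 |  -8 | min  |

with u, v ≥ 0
Optimal: u = 0, v = 3.5
Binding: C3, u ≥ 0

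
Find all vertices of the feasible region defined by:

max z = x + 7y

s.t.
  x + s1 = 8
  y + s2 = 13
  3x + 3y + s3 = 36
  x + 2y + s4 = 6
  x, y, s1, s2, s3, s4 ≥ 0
Each vertex is the intersection of two constraint boundaries that also satisfies all remaining constraints:
  x = 0 and y = 0 → (0, 0)
  x + 2y = 6 and y = 0 → (6, 0)
  x + 2y = 6 and x = 0 → (0, 3)

Vertices: (0, 0), (6, 0), (0, 3)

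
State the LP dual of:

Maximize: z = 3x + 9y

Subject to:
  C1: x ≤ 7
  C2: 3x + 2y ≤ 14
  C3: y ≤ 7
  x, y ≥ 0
Minimize: z = 7y1 + 14y2 + 7y3

Subject to:
  C1: -y1 - 3y2 ≤ -3
  C2: -2y2 - y3 ≤ -9
  y1, y2, y3 ≥ 0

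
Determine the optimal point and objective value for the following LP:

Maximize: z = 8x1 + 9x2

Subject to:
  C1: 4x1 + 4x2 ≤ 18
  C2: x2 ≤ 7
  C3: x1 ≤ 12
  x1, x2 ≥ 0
x1 = 0, x2 = 4.5, z = 40.5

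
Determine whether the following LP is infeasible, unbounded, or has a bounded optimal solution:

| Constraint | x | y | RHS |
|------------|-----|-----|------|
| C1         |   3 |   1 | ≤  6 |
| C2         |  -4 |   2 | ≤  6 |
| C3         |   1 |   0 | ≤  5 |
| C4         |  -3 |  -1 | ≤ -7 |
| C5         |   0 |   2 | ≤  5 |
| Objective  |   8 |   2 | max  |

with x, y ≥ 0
C1 requires 3x + y ≤ 6, while C4 (-3x - y ≤ -7) is equivalent to 3x + y ≥ 7. Together they would need 7 ≤ 3x + y ≤ 6, which is impossible since 7 > 6. No point satisfies all constraints.

The feasible region is empty; the LP is infeasible.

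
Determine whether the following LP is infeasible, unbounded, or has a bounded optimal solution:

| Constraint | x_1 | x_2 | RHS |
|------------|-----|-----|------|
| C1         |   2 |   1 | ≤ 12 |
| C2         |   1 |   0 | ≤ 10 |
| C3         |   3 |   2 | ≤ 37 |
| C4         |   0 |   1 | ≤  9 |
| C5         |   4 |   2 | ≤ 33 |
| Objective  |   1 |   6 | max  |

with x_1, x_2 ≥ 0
The point (1.5, 9) satisfies every constraint, so the LP is feasible; the constraints give x_1 ≤ 10 and x_2 ≤ 9, which with x_1, x_2 ≥ 0 keep the feasible region inside a bounded box. A feasible, bounded LP attains a finite optimum at a vertex.

Evaluating z = x_1 + 6x_2 at each vertex:
  (0, 0): z = 0
  (6, 0): z = 6
  (1.5, 9): z = 55.5
  (0, 9): z = 54

Feasible with finite optimum z* = 55.5 at (1.5, 9).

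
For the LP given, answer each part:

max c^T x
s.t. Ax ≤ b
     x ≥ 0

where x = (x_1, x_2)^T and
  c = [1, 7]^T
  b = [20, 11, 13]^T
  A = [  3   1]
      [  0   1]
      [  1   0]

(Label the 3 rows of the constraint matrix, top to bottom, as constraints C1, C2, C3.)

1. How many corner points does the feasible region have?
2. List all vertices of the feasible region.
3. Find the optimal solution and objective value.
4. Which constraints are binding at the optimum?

1. 4
2. (0, 0), (6.667, 0), (3, 11), (0, 11)
3. x_1 = 3, x_2 = 11, z = 80
4. C1, C2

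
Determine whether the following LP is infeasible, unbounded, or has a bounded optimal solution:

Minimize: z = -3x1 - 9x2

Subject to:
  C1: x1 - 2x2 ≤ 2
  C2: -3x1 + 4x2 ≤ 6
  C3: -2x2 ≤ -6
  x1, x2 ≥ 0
Feasible point: (2, 3) satisfies every constraint, so the LP is feasible.
Direction d = (2, 1): for each constraint row a, a·d ≤ 0 —
  (1)(2) + (-2)(1) = 0 ≤ 0
  (-3)(2) + (4)(1) = -2 ≤ 0
  (0)(2) + (-2)(1) = -2 ≤ 0
and d ≥ 0, so (2, 3) + t·d stays feasible for every t ≥ 0. Along this ray z = -3x1 - 9x2 changes by -15 per unit t, so z → −∞.

Unbounded: there is a feasible ray along which z → −∞.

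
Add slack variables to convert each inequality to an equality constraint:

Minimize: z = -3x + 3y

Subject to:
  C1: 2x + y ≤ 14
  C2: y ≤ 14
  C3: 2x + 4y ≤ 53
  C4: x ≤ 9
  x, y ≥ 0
min z = -3x + 3y

s.t.
  2x + y + s1 = 14
  y + s2 = 14
  2x + 4y + s3 = 53
  x + s4 = 9
  x, y, s1, s2, s3, s4 ≥ 0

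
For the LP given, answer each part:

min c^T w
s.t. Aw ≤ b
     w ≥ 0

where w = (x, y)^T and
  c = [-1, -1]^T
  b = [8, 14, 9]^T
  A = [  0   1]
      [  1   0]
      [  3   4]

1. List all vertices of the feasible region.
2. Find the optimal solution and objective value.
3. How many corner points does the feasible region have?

1. (0, 0), (3, 0), (0, 2.25)
2. x = 3, y = 0, z = -3
3. 3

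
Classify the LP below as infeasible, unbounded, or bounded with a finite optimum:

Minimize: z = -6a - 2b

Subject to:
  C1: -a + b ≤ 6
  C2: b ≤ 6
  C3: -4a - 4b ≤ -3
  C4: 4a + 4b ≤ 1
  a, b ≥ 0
C4 requires 4a + 4b ≤ 1, while C3 (-4a - 4b ≤ -3) is equivalent to 4a + 4b ≥ 3. Together they would need 3 ≤ 4a + 4b ≤ 1, which is impossible since 3 > 1. No point satisfies all constraints.

Infeasible — the constraint set is empty.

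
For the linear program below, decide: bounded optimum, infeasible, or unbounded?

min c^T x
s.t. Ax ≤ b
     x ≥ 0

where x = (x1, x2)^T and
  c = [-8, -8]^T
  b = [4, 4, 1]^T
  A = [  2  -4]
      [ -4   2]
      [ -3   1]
Feasible point: (0, 0) satisfies every constraint, so the LP is feasible.
Direction d = (1, 1): for each constraint row a, a·d ≤ 0 —
  (2)(1) + (-4)(1) = -2 ≤ 0
  (-4)(1) + (2)(1) = -2 ≤ 0
  (-3)(1) + (1)(1) = -2 ≤ 0
and d ≥ 0, so (0, 0) + t·d stays feasible for every t ≥ 0. Along this ray z = -8x1 - 8x2 changes by -16 per unit t, so z → −∞.

The LP is unbounded; z can be made arbitrarily small.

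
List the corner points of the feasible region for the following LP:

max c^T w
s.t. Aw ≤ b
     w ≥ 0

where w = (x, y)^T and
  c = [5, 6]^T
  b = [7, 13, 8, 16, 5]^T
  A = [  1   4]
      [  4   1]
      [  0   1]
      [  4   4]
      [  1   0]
Each vertex is the intersection of two constraint boundaries that also satisfies all remaining constraints:
  x = 0 and y = 0 → (0, 0)
  4x + y = 13 and y = 0 → (3.25, 0)
  x + 4y = 7 and 4x + y = 13 → (3, 1)
  x + 4y = 7 and x = 0 → (0, 1.75)

Vertices: (0, 0), (3.25, 0), (3, 1), (0, 1.75)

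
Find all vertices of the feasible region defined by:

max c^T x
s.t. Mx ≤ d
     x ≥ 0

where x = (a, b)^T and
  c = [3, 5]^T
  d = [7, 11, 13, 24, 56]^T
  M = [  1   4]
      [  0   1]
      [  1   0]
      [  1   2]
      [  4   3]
Each vertex is the intersection of two constraint boundaries that also satisfies all remaining constraints:
  a = 0 and b = 0 → (0, 0)
  a + 4b = 7 and b = 0 → (7, 0)
  a + 4b = 7 and a = 0 → (0, 1.75)

Vertices: (0, 0), (7, 0), (0, 1.75)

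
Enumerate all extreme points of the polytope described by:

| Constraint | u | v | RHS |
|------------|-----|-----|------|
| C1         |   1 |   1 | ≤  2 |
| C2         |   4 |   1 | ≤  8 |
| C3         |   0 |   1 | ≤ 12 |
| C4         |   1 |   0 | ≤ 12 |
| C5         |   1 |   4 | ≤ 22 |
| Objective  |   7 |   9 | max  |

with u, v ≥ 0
Each vertex is the intersection of two constraint boundaries that also satisfies all remaining constraints:
  u = 0 and v = 0 → (0, 0)
  u + v = 2 and 4u + v = 8 → (2, 0)
  u + v = 2 and u = 0 → (0, 2)

Vertices: (0, 0), (2, 0), (0, 2)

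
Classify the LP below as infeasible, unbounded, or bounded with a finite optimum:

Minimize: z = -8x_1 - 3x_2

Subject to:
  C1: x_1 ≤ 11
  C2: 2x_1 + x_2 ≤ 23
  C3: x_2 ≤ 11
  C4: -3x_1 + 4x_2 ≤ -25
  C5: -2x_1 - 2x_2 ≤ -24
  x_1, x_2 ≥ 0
The point (11, 1) satisfies every constraint, so the LP is feasible; the constraints give x_1 ≤ 11 and x_2 ≤ 11, which with x_1, x_2 ≥ 0 keep the feasible region inside a bounded box. A feasible, bounded LP attains a finite optimum at a vertex.

Evaluating z = -8x_1 - 3x_2 at each vertex:
  (11, 1): z = -91
  (10.64, 1.727): z = -90.27
  (10.43, 1.571): z = -88.14

Bounded optimum: z* = -91 at (11, 1).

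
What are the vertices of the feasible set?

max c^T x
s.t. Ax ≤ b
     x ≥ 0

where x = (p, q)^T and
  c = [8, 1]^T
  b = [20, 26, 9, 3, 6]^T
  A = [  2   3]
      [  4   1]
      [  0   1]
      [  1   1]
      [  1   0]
Each vertex is the intersection of two constraint boundaries that also satisfies all remaining constraints:
  p = 0 and q = 0 → (0, 0)
  p + q = 3 and q = 0 → (3, 0)
  p + q = 3 and p = 0 → (0, 3)

Vertices: (0, 0), (3, 0), (0, 3)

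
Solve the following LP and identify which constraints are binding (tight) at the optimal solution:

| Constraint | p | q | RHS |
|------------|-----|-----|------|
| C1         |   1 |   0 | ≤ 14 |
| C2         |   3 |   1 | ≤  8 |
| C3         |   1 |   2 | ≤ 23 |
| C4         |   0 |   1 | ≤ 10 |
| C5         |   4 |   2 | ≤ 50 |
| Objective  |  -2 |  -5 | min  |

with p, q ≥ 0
Optimal: p = 0, q = 8
Binding: C2, p ≥ 0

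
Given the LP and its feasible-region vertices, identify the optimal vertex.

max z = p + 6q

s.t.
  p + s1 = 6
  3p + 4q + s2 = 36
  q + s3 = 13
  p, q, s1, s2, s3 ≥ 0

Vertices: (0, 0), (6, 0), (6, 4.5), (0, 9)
Evaluating z = p + 6q at each vertex:
  (0, 0): z = 0
  (6, 0): z = 6
  (6, 4.5): z = 33
  (0, 9): z = 54

The largest value is z = 54, attained at (0, 9).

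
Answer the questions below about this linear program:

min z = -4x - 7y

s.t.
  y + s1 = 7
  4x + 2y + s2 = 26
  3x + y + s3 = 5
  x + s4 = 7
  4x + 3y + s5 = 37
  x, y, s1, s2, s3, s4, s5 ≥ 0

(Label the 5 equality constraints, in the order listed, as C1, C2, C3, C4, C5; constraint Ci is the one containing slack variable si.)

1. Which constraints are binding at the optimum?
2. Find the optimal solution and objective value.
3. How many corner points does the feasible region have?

1. C3, x ≥ 0
2. x = 0, y = 5, z = -35
3. 3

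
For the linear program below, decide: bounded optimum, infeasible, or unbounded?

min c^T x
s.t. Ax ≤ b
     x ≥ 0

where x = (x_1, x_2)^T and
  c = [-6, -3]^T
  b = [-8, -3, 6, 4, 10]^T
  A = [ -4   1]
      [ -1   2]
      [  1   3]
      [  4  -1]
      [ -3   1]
One constraint requires 4x_1 - x_2 ≤ 4, while the constraint -4x_1 + x_2 ≤ -8 is equivalent to 4x_1 - x_2 ≥ 8. Together they would need 8 ≤ 4x_1 - x_2 ≤ 4, which is impossible since 8 > 4. No point satisfies all constraints.

Infeasible — the constraint set is empty.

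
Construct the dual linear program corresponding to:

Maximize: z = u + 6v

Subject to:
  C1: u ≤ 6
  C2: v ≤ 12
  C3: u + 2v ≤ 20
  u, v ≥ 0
Minimize: z = 6y1 + 12y2 + 20y3

Subject to:
  C1: -y1 - y3 ≤ -1
  C2: -y2 - 2y3 ≤ -6
  y1, y2, y3 ≥ 0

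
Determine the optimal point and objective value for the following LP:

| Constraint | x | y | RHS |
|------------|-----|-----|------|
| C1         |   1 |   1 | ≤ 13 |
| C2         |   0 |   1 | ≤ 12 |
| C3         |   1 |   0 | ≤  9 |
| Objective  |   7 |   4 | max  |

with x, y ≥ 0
Each vertex is the intersection of two constraint boundaries that also satisfies all remaining constraints:
  x = 0 and y = 0 → (0, 0)
  x = 9 and y = 0 → (9, 0)
  x + y = 13 and x = 9 → (9, 4)
  x + y = 13 and y = 12 → (1, 12)
  y = 12 and x = 0 → (0, 12)

Evaluating z = 7x + 4y at each vertex:
  (0, 0): z = 0
  (9, 0): z = 63
  (9, 4): z = 79
  (1, 12): z = 55
  (0, 12): z = 48

The maximum is at (9, 4) with z = 79.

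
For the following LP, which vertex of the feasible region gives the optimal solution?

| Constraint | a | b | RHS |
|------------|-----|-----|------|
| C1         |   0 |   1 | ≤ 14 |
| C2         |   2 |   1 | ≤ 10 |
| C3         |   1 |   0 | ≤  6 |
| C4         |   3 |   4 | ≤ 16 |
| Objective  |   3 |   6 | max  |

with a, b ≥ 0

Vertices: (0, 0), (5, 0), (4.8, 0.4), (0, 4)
Evaluating z = 3a + 6b at each vertex:
  (0, 0): z = 0
  (5, 0): z = 15
  (4.8, 0.4): z = 16.8
  (0, 4): z = 24

The largest value is z = 24, attained at (0, 4).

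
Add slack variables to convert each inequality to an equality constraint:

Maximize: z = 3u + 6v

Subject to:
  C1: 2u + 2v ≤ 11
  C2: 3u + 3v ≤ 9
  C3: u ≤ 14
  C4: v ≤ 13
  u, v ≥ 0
max z = 3u + 6v

s.t.
  2u + 2v + s1 = 11
  3u + 3v + s2 = 9
  u + s3 = 14
  v + s4 = 13
  u, v, s1, s2, s3, s4 ≥ 0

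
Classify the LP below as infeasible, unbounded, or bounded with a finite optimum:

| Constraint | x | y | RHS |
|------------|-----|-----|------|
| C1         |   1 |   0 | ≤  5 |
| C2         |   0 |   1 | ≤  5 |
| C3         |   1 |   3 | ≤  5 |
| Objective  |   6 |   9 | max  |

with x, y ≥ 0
The point (5, 0) satisfies every constraint, so the LP is feasible; the constraints give x ≤ 5 and y ≤ 5, which with x, y ≥ 0 keep the feasible region inside a bounded box. A feasible, bounded LP attains a finite optimum at a vertex.

Evaluating z = 6x + 9y at each vertex:
  (0, 0): z = 0
  (5, 0): z = 30
  (0, 1.667): z = 15

The LP has an optimal solution: (5, 0) with z = 30.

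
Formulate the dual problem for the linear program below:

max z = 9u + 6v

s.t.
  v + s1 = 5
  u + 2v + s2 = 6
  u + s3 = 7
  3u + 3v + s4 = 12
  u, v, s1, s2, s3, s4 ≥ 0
Minimize: z = 5y1 + 6y2 + 7y3 + 12y4

Subject to:
  C1: -y2 - y3 - 3y4 ≤ -9
  C2: -y1 - 2y2 - 3y4 ≤ -6
  y1, y2, y3, y4 ≥ 0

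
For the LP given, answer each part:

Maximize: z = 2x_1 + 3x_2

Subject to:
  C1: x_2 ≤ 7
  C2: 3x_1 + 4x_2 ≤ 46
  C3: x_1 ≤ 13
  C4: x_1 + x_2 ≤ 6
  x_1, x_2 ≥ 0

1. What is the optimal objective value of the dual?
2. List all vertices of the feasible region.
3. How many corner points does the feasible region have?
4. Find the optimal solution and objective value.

1. 18 (by strong duality, equal to the primal optimum)
2. (0, 0), (6, 0), (0, 6)
3. 3
4. x_1 = 0, x_2 = 6, z = 18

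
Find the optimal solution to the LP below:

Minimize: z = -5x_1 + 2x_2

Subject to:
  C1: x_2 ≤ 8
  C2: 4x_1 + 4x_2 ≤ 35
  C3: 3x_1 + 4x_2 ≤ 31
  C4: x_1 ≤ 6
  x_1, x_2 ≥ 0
x_1 = 6, x_2 = 0, z = -30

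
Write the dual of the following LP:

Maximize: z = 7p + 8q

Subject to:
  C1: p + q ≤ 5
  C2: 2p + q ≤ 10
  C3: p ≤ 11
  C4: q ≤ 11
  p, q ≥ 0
Minimize: z = 5y1 + 10y2 + 11y3 + 11y4

Subject to:
  C1: -y1 - 2y2 - y3 ≤ -7
  C2: -y1 - y2 - y4 ≤ -8
  y1, y2, y3, y4 ≥ 0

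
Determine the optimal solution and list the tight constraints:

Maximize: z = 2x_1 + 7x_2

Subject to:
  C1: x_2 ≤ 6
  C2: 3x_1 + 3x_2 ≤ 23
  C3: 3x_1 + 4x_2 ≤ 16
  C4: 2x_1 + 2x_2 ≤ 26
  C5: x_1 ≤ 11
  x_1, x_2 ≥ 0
Optimal: x_1 = 0, x_2 = 4
Slack at optimum:
  C1: slack = 2
  C2: slack = 11
  C3: slack = 0 (binding)
  C4: slack = 18
  C5: slack = 11
  x_1 ≥ 0: x_1 = 0 (binding)
  x_2 ≥ 0: x_2 = 4
Binding constraints: C3, x_1 ≥ 0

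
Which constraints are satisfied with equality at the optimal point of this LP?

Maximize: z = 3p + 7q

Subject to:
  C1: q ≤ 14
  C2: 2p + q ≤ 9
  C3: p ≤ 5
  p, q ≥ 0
Optimal: p = 0, q = 9
Binding: C2, p ≥ 0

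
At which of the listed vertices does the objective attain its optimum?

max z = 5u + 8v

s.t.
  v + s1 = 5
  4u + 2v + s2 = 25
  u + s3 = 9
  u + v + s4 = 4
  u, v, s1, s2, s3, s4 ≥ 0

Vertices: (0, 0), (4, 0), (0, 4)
(0, 4) with z = 32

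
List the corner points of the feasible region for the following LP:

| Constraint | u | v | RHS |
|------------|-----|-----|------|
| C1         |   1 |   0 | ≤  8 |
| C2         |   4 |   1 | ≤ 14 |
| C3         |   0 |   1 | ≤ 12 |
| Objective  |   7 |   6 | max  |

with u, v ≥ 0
Each vertex is the intersection of two constraint boundaries that also satisfies all remaining constraints:
  u = 0 and v = 0 → (0, 0)
  4u + v = 14 and v = 0 → (3.5, 0)
  4u + v = 14 and v = 12 → (0.5, 12)
  v = 12 and u = 0 → (0, 12)

Vertices: (0, 0), (3.5, 0), (0.5, 12), (0, 12)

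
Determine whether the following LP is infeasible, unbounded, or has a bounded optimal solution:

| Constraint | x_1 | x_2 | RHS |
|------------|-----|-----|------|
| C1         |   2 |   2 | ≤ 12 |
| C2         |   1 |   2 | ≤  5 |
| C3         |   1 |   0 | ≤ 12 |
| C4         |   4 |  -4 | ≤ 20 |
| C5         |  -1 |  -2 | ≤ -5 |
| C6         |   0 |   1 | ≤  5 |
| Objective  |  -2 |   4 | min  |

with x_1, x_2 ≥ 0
The point (5, 0) satisfies every constraint, so the LP is feasible; the constraints give x_1 ≤ 12 and x_2 ≤ 5, which with x_1, x_2 ≥ 0 keep the feasible region inside a bounded box. A feasible, bounded LP attains a finite optimum at a vertex.

Feasible with finite optimum z* = -10 at (5, 0).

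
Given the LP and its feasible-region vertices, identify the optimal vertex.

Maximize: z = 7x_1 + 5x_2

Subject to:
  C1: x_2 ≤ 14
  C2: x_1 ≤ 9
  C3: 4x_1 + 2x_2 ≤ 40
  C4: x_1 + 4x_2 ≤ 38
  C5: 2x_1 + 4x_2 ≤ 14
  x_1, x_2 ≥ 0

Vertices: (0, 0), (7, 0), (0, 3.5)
Evaluating z = 7x_1 + 5x_2 at each vertex:
  (0, 0): z = 0
  (7, 0): z = 49
  (0, 3.5): z = 17.5

The largest value is z = 49, attained at (7, 0).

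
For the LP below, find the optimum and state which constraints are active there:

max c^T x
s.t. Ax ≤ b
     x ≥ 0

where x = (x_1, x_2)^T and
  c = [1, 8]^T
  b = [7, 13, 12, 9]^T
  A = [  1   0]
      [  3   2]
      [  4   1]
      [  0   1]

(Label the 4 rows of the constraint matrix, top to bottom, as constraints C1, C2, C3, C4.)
Optimal: x_1 = 0, x_2 = 6.5
Slack at optimum:
  C1: slack = 7
  C2: slack = 0 (binding)
  C3: slack = 5.5
  C4: slack = 2.5
  x_1 ≥ 0: x_1 = 0 (binding)
  x_2 ≥ 0: x_2 = 6.5
Binding constraints: C2, x_1 ≥ 0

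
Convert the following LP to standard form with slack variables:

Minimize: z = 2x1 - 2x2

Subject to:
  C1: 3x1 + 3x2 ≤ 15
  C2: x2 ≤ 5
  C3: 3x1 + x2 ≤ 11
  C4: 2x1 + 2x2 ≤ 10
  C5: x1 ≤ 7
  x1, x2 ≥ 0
min z = 2x1 - 2x2

s.t.
  3x1 + 3x2 + s1 = 15
  x2 + s2 = 5
  3x1 + x2 + s3 = 11
  2x1 + 2x2 + s4 = 10
  x1 + s5 = 7
  x1, x2, s1, s2, s3, s4, s5 ≥ 0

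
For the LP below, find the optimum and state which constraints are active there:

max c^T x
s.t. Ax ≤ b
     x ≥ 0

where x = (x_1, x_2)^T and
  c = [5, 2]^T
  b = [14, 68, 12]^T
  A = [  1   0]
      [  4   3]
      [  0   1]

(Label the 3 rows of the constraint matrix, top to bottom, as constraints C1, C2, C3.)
Optimal: x_1 = 14, x_2 = 4
Slack at optimum:
  C1: slack = 0 (binding)
  C2: slack = 0 (binding)
  C3: slack = 8
  x_1 ≥ 0: x_1 = 14
  x_2 ≥ 0: x_2 = 4
Binding constraints: C1, C2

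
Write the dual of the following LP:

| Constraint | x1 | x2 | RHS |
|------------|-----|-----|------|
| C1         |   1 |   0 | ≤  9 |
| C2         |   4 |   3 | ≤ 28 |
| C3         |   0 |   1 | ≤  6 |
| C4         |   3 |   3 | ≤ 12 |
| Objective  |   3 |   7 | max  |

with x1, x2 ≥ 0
Minimize: z = 9y1 + 28y2 + 6y3 + 12y4

Subject to:
  C1: -y1 - 4y2 - 3y4 ≤ -3
  C2: -3y2 - y3 - 3y4 ≤ -7
  y1, y2, y3, y4 ≥ 0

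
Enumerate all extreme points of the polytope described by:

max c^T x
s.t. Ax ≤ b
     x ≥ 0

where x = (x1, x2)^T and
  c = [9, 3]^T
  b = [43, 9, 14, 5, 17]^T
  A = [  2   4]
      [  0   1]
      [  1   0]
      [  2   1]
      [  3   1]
Each vertex is the intersection of two constraint boundaries that also satisfies all remaining constraints:
  x1 = 0 and x2 = 0 → (0, 0)
  2x1 + x2 = 5 and x2 = 0 → (2.5, 0)
  2x1 + x2 = 5 and x1 = 0 → (0, 5)

Vertices: (0, 0), (2.5, 0), (0, 5)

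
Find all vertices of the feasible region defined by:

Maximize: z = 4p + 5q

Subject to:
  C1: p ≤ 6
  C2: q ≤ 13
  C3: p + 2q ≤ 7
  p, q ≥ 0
Each vertex is the intersection of two constraint boundaries that also satisfies all remaining constraints:
  p = 0 and q = 0 → (0, 0)
  p = 6 and q = 0 → (6, 0)
  p = 6 and p + 2q = 7 → (6, 0.5)
  p + 2q = 7 and p = 0 → (0, 3.5)

Vertices: (0, 0), (6, 0), (6, 0.5), (0, 3.5)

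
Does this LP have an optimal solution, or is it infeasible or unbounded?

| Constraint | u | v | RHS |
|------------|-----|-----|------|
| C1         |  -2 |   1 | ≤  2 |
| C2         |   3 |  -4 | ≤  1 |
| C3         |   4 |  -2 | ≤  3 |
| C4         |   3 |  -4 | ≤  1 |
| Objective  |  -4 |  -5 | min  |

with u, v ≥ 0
Feasible point: (0, 0) satisfies every constraint, so the LP is feasible.
Direction d = (1, 2): for each constraint row a, a·d ≤ 0 —
  (-2)(1) + (1)(2) = 0 ≤ 0
  (3)(1) + (-4)(2) = -5 ≤ 0
  (4)(1) + (-2)(2) = 0 ≤ 0
  (3)(1) + (-4)(2) = -5 ≤ 0
and d ≥ 0, so (0, 0) + t·d stays feasible for every t ≥ 0. Along this ray z = -4u - 5v changes by -14 per unit t, so z → −∞.

Unbounded: there is a feasible ray along which z → −∞.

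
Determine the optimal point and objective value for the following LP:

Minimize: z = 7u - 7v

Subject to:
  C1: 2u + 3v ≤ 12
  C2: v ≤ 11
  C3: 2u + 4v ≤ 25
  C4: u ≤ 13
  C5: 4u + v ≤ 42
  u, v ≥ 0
u = 0, v = 4, z = -28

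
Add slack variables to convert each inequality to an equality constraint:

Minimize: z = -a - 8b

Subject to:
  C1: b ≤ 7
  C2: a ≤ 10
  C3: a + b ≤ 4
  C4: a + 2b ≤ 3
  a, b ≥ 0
min z = -a - 8b

s.t.
  b + s1 = 7
  a + s2 = 10
  a + b + s3 = 4
  a + 2b + s4 = 3
  a, b, s1, s2, s3, s4 ≥ 0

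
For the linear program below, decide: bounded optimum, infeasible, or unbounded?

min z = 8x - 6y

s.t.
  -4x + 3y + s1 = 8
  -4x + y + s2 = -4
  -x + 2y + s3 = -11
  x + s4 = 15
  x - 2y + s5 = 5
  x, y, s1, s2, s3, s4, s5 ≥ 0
The row x - 2y + s5 = 5 with s5 ≥ 0 requires x - 2y ≤ 5, while the row -x + 2y + s3 = -11 with s3 ≥ 0 is equivalent to x - 2y ≥ 11. Together they would need 11 ≤ x - 2y ≤ 5, which is impossible since 11 > 5. No point satisfies all constraints.

The feasible region is empty; the LP is infeasible.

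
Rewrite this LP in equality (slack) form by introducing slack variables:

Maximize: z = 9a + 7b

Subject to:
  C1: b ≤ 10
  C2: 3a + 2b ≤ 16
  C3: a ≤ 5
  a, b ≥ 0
max z = 9a + 7b

s.t.
  b + s1 = 10
  3a + 2b + s2 = 16
  a + s3 = 5
  a, b, s1, s2, s3 ≥ 0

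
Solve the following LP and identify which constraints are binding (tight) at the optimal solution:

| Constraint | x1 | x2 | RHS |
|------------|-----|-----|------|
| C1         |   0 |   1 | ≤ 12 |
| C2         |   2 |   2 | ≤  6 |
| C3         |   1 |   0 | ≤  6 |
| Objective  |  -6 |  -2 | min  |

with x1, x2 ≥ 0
Optimal: x1 = 3, x2 = 0
Slack at optimum:
  C1: slack = 12
  C2: slack = 0 (binding)
  C3: slack = 3
  x1 ≥ 0: x1 = 3
  x2 ≥ 0: x2 = 0 (binding)
Binding constraints: C2, x2 ≥ 0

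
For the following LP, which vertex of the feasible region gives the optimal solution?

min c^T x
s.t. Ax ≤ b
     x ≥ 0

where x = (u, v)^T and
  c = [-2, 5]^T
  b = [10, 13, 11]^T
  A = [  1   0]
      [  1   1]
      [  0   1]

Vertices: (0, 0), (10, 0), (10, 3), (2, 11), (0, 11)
(10, 0) with z = -20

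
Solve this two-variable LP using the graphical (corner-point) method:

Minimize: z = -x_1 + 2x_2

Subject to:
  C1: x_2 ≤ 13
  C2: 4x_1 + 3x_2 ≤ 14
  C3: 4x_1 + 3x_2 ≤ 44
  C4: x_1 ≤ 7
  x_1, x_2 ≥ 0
x_1 = 3.5, x_2 = 0, z = -3.5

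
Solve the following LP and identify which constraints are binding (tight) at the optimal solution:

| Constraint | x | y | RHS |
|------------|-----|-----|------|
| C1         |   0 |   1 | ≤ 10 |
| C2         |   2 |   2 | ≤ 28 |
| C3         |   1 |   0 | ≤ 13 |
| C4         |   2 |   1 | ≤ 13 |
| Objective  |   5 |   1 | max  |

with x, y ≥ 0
Optimal: x = 6.5, y = 0
Slack at optimum:
  C1: slack = 10
  C2: slack = 15
  C3: slack = 6.5
  C4: slack = 0 (binding)
  x ≥ 0: x = 6.5
  y ≥ 0: y = 0 (binding)
Binding constraints: C4, y ≥ 0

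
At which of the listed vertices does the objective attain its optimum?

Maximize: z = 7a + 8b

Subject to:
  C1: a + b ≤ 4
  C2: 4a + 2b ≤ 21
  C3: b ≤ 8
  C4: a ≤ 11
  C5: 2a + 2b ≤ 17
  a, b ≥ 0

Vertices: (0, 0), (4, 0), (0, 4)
Evaluating z = 7a + 8b at each vertex:
  (0, 0): z = 0
  (4, 0): z = 28
  (0, 4): z = 32

The largest value is z = 32, attained at (0, 4).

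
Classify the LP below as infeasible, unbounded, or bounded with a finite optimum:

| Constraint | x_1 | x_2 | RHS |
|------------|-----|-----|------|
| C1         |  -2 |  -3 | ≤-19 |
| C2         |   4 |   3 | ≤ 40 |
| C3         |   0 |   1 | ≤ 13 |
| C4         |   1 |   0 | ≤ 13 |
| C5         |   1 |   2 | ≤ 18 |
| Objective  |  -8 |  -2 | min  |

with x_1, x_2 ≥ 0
The point (10, 0) satisfies every constraint, so the LP is feasible; the constraints give x_1 ≤ 13 and x_2 ≤ 13, which with x_1, x_2 ≥ 0 keep the feasible region inside a bounded box. A feasible, bounded LP attains a finite optimum at a vertex.

Evaluating z = -8x_1 - 2x_2 at each vertex:
  (9.5, 0): z = -76
  (10, 0): z = -80
  (5.2, 6.4): z = -54.4
  (0, 9): z = -18
  (0, 6.333): z = -12.67

The LP has an optimal solution: (10, 0) with z = -80.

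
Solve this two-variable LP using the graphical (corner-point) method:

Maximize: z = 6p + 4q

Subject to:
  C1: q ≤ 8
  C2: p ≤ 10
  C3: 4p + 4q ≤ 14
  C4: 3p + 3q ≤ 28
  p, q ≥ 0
Each vertex is the intersection of two constraint boundaries that also satisfies all remaining constraints:
  p = 0 and q = 0 → (0, 0)
  4p + 4q = 14 and q = 0 → (3.5, 0)
  4p + 4q = 14 and p = 0 → (0, 3.5)

Evaluating z = 6p + 4q at each vertex:
  (0, 0): z = 0
  (3.5, 0): z = 21
  (0, 3.5): z = 14

The maximum is at (3.5, 0) with z = 21.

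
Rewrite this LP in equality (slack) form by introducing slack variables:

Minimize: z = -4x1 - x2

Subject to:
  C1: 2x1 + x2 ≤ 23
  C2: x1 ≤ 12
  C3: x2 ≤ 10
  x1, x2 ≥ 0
min z = -4x1 - x2

s.t.
  2x1 + x2 + s1 = 23
  x1 + s2 = 12
  x2 + s3 = 10
  x1, x2, s1, s2, s3 ≥ 0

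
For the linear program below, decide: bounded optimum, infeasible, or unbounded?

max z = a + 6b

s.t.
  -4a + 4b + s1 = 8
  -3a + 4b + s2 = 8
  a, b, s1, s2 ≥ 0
Feasible point: (0, 0) satisfies every constraint, so the LP is feasible.
Direction d = (1, 0): for each constraint row a, a·d ≤ 0 —
  (-4)(1) + (4)(0) = -4 ≤ 0
  (-3)(1) + (4)(0) = -3 ≤ 0
and d ≥ 0, so (0, 0) + t·d stays feasible for every t ≥ 0. Along this ray z = a + 6b changes by 1 per unit t, so z → +∞.

The LP is unbounded; z can be made arbitrarily large.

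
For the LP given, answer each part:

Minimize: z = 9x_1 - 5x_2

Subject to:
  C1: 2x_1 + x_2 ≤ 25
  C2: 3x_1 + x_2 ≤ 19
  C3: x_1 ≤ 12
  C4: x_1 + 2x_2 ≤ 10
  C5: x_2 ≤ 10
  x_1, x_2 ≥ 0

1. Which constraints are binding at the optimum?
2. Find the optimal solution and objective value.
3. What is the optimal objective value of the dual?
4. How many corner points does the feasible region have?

1. C4, x_1 ≥ 0
2. x_1 = 0, x_2 = 5, z = -25
3. -25 (by strong duality, equal to the primal optimum)
4. 4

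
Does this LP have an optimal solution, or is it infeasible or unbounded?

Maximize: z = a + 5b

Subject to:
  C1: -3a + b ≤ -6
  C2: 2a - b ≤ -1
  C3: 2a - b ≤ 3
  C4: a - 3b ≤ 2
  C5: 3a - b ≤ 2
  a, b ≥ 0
C5 requires 3a - b ≤ 2, while C1 (-3a + b ≤ -6) is equivalent to 3a - b ≥ 6. Together they would need 6 ≤ 3a - b ≤ 2, which is impossible since 6 > 2. No point satisfies all constraints.

Infeasible — the constraint set is empty.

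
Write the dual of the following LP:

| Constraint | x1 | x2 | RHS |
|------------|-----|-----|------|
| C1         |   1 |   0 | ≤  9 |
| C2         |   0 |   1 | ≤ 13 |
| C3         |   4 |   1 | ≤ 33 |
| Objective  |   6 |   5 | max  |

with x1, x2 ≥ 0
Minimize: z = 9y1 + 13y2 + 33y3

Subject to:
  C1: -y1 - 4y3 ≤ -6
  C2: -y2 - y3 ≤ -5
  y1, y2, y3 ≥ 0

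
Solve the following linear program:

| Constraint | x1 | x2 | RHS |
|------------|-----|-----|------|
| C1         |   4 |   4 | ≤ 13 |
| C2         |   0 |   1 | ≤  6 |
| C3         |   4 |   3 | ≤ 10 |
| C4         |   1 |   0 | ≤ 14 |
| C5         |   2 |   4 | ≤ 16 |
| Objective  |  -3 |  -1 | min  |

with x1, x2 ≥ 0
Each vertex is the intersection of two constraint boundaries that also satisfies all remaining constraints:
  x1 = 0 and x2 = 0 → (0, 0)
  4x1 + 3x2 = 10 and x2 = 0 → (2.5, 0)
  4x1 + 4x2 = 13 and 4x1 + 3x2 = 10 → (0.25, 3)
  4x1 + 4x2 = 13 and x1 = 0 → (0, 3.25)

Evaluating z = -3x1 - x2 at each vertex:
  (0, 0): z = 0
  (2.5, 0): z = -7.5
  (0.25, 3): z = -3.75
  (0, 3.25): z = -3.25

The minimum is at (2.5, 0) with z = -7.5.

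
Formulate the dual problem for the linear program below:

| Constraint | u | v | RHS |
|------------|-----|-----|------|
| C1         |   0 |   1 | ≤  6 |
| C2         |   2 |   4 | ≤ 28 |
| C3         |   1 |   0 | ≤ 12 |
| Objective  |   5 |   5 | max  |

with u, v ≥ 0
Minimize: z = 6y1 + 28y2 + 12y3

Subject to:
  C1: -2y2 - y3 ≤ -5
  C2: -y1 - 4y2 ≤ -5
  y1, y2, y3 ≥ 0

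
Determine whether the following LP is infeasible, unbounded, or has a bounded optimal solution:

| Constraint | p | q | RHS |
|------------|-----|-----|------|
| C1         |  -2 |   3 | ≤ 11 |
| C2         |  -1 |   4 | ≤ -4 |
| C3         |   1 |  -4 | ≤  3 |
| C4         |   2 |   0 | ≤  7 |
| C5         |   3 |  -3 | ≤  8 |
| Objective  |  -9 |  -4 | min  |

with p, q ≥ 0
C3 requires p - 4q ≤ 3, while C2 (-p + 4q ≤ -4) is equivalent to p - 4q ≥ 4. Together they would need 4 ≤ p - 4q ≤ 3, which is impossible since 4 > 3. No point satisfies all constraints.

Infeasible — the constraint set is empty.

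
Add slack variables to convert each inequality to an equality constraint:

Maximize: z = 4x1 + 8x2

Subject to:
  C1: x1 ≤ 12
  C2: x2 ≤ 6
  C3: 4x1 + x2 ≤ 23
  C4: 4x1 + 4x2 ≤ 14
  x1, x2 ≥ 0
max z = 4x1 + 8x2

s.t.
  x1 + s1 = 12
  x2 + s2 = 6
  4x1 + x2 + s3 = 23
  4x1 + 4x2 + s4 = 14
  x1, x2, s1, s2, s3, s4 ≥ 0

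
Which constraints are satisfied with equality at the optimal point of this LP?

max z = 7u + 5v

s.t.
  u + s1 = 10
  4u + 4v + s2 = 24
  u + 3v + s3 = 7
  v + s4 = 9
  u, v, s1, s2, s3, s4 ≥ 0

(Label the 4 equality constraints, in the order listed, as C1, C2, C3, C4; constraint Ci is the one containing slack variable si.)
Optimal: u = 6, v = 0
Slack at optimum:
  C1: slack = 4
  C2: slack = 0 (binding)
  C3: slack = 1
  C4: slack = 9
  u ≥ 0: u = 6
  v ≥ 0: v = 0 (binding)
Binding constraints: C2, v ≥ 0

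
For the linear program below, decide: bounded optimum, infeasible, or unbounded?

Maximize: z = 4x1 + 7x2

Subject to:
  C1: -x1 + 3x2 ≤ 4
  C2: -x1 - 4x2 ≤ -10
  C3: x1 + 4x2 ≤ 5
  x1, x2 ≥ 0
C3 requires x1 + 4x2 ≤ 5, while C2 (-x1 - 4x2 ≤ -10) is equivalent to x1 + 4x2 ≥ 10. Together they would need 10 ≤ x1 + 4x2 ≤ 5, which is impossible since 10 > 5. No point satisfies all constraints.

The feasible region is empty; the LP is infeasible.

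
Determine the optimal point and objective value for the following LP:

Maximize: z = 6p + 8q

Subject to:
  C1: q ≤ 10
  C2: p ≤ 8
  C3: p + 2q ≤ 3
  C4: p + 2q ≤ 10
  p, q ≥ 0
Each vertex is the intersection of two constraint boundaries that also satisfies all remaining constraints:
  p = 0 and q = 0 → (0, 0)
  p + 2q = 3 and q = 0 → (3, 0)
  p + 2q = 3 and p = 0 → (0, 1.5)

Evaluating z = 6p + 8q at each vertex:
  (0, 0): z = 0
  (3, 0): z = 18
  (0, 1.5): z = 12

The maximum is at (3, 0) with z = 18.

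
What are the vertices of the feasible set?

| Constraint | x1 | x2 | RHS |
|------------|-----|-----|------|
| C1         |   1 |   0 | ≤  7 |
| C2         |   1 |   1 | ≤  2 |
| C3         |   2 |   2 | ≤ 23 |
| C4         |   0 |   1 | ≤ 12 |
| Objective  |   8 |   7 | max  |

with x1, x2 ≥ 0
Each vertex is the intersection of two constraint boundaries that also satisfies all remaining constraints:
  x1 = 0 and x2 = 0 → (0, 0)
  x1 + x2 = 2 and x2 = 0 → (2, 0)
  x1 + x2 = 2 and x1 = 0 → (0, 2)

Vertices: (0, 0), (2, 0), (0, 2)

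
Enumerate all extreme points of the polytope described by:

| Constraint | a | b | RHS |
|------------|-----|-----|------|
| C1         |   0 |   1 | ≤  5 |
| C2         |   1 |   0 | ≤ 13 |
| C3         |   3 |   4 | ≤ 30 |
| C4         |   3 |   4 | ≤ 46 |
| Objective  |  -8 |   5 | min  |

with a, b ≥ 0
Each vertex is the intersection of two constraint boundaries that also satisfies all remaining constraints:
  a = 0 and b = 0 → (0, 0)
  3a + 4b = 30 and b = 0 → (10, 0)
  b = 5 and 3a + 4b = 30 → (3.333, 5)
  b = 5 and a = 0 → (0, 5)

Vertices: (0, 0), (10, 0), (3.333, 5), (0, 5)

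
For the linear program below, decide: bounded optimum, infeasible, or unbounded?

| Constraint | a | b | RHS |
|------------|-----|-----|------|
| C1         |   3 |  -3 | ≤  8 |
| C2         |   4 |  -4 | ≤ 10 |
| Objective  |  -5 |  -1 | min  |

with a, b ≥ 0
Feasible point: (0, 0) satisfies every constraint, so the LP is feasible.
Direction d = (0, 1): for each constraint row a, a·d ≤ 0 —
  (3)(0) + (-3)(1) = -3 ≤ 0
  (4)(0) + (-4)(1) = -4 ≤ 0
and d ≥ 0, so (0, 0) + t·d stays feasible for every t ≥ 0. Along this ray z = -5a - b changes by -1 per unit t, so z → −∞.

Unbounded: there is a feasible ray along which z → −∞.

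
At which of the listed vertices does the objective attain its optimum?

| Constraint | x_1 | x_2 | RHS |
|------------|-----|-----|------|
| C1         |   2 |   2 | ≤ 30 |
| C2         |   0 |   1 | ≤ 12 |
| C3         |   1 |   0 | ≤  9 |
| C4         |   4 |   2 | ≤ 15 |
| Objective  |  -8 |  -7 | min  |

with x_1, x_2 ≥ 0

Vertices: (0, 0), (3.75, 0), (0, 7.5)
Evaluating z = -8x_1 - 7x_2 at each vertex:
  (0, 0): z = 0
  (3.75, 0): z = -30
  (0, 7.5): z = -52.5

The smallest value is z = -52.5, attained at (0, 7.5).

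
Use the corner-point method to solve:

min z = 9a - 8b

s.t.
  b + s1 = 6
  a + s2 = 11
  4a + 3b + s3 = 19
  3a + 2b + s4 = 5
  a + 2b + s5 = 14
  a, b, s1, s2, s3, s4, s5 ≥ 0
a = 0, b = 2.5, z = -20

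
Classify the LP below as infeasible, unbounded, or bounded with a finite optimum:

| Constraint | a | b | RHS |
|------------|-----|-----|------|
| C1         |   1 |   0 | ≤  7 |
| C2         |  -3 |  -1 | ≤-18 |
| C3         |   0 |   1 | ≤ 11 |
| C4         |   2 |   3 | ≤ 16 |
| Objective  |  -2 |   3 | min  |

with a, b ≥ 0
The point (7, 0) satisfies every constraint, so the LP is feasible; the constraints give a ≤ 7 and b ≤ 11, which with a, b ≥ 0 keep the feasible region inside a bounded box. A feasible, bounded LP attains a finite optimum at a vertex.

The LP has an optimal solution: (7, 0) with z = -14.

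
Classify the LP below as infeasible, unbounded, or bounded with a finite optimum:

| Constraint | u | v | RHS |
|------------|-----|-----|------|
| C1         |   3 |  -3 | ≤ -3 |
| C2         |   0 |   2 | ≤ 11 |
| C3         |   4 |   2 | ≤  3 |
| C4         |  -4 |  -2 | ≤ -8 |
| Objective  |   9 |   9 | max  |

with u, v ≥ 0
C3 requires 4u + 2v ≤ 3, while C4 (-4u - 2v ≤ -8) is equivalent to 4u + 2v ≥ 8. Together they would need 8 ≤ 4u + 2v ≤ 3, which is impossible since 8 > 3. No point satisfies all constraints.

Infeasible: no point satisfies all constraints simultaneously.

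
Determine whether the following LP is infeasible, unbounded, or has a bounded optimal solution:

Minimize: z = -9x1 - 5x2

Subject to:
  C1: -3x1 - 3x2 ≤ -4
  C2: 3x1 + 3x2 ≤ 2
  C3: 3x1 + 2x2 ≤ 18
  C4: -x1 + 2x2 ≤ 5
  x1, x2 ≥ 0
C2 requires 3x1 + 3x2 ≤ 2, while C1 (-3x1 - 3x2 ≤ -4) is equivalent to 3x1 + 3x2 ≥ 4. Together they would need 4 ≤ 3x1 + 3x2 ≤ 2, which is impossible since 4 > 2. No point satisfies all constraints.

Infeasible — the constraint set is empty.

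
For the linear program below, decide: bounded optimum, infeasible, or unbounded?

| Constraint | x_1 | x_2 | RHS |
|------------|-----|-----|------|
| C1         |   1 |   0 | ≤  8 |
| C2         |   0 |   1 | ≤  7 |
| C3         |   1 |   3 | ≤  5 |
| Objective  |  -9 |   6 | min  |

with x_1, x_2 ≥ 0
The point (5, 0) satisfies every constraint, so the LP is feasible; the constraints give x_1 ≤ 8 and x_2 ≤ 7, which with x_1, x_2 ≥ 0 keep the feasible region inside a bounded box. A feasible, bounded LP attains a finite optimum at a vertex.

Evaluating z = -9x_1 + 6x_2 at each vertex:
  (0, 0): z = 0
  (5, 0): z = -45
  (0, 1.667): z = 10

Feasible with finite optimum z* = -45 at (5, 0).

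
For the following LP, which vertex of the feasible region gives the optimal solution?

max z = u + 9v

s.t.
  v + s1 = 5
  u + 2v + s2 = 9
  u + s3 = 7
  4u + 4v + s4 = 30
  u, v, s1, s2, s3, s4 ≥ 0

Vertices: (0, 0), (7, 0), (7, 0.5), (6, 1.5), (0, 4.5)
Evaluating z = u + 9v at each vertex:
  (0, 0): z = 0
  (7, 0): z = 7
  (7, 0.5): z = 11.5
  (6, 1.5): z = 19.5
  (0, 4.5): z = 40.5

The largest value is z = 40.5, attained at (0, 4.5).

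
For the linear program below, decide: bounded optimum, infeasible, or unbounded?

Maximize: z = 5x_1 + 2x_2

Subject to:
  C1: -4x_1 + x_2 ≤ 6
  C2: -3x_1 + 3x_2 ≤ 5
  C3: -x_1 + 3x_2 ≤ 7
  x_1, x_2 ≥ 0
Feasible point: (0, 0) satisfies every constraint, so the LP is feasible.
Direction d = (1, 0): for each constraint row a, a·d ≤ 0 —
  (-4)(1) + (1)(0) = -4 ≤ 0
  (-3)(1) + (3)(0) = -3 ≤ 0
  (-1)(1) + (3)(0) = -1 ≤ 0
and d ≥ 0, so (0, 0) + t·d stays feasible for every t ≥ 0. Along this ray z = 5x_1 + 2x_2 changes by 5 per unit t, so z → +∞.

Unbounded: there is a feasible ray along which z → +∞.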